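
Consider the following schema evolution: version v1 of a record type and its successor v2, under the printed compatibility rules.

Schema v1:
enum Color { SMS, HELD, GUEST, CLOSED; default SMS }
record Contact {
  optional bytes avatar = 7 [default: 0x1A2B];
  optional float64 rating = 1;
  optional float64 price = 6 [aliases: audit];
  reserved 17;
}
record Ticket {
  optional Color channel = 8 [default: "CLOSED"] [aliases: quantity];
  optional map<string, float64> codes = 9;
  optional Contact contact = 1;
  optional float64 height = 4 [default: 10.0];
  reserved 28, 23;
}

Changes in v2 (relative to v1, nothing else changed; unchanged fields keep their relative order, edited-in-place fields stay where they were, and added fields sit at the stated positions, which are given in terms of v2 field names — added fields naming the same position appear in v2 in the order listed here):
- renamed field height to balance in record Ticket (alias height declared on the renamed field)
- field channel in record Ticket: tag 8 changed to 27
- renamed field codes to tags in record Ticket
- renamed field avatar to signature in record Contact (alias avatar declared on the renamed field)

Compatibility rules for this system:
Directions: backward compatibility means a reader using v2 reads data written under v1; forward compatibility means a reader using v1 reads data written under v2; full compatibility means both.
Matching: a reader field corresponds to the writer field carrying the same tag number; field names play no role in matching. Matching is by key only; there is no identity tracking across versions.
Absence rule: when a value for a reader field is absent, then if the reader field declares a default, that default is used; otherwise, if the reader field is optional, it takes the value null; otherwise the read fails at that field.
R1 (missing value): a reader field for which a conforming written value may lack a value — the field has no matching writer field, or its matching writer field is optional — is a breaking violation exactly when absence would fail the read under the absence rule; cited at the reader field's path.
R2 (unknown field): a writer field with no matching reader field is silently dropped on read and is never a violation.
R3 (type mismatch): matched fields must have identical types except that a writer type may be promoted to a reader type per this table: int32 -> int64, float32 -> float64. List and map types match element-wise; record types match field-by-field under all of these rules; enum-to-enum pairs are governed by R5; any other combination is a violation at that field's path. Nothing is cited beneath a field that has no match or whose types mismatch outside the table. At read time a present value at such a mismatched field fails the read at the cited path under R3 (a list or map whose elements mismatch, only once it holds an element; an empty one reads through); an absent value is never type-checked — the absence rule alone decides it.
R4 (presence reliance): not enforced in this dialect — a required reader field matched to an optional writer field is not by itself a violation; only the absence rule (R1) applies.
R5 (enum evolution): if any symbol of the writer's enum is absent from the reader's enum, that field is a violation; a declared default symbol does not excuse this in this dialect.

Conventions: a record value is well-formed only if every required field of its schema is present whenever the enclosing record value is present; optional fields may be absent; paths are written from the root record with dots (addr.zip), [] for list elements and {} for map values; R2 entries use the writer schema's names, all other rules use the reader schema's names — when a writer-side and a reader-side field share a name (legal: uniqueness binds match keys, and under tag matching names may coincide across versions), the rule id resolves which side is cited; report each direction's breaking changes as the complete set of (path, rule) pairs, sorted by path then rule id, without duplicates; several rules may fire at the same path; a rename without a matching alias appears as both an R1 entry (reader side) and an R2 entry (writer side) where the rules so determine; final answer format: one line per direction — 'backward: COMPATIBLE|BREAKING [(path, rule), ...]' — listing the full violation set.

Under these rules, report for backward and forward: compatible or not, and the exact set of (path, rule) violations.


backward: COMPATIBLE []; forward: COMPATIBLE []

each type pair in Ticket: writer, then reader
checking backward for Ticket: reader v2 against writer v1:
  channel has no writer counterpart
  tags <- codes (map<string, float64> -> map<string, float64>, writer optional)
  contact <- contact (Contact -> Contact, writer optional)
  balance <- height (float64 -> float64, writer optional)
  channel (writer side), unknown to reader
  contact.signature <- contact.avatar (bytes -> bytes, writer optional)
  contact.rating <- contact.rating (float64 -> float64, writer optional)
  contact.price <- contact.price (float64 -> float64, writer optional)
  nothing fires on Ticket: backward is COMPATIBLE
checking forward for Ticket: reader v1 against writer v2:
  channel has no writer counterpart
  codes <- tags (map<string, float64> -> map<string, float64>, writer optional)
  contact <- contact (Contact -> Contact, writer optional)
  height <- balance (float64 -> float64, writer optional)
  channel (writer side), unknown to reader
  contact.avatar <- contact.signature (bytes -> bytes, writer optional)
  contact.rating <- contact.rating (float64 -> float64, writer optional)
  contact.price <- contact.price (float64 -> float64, writer optional)
  nothing fires on Ticket: forward is COMPATIBLE


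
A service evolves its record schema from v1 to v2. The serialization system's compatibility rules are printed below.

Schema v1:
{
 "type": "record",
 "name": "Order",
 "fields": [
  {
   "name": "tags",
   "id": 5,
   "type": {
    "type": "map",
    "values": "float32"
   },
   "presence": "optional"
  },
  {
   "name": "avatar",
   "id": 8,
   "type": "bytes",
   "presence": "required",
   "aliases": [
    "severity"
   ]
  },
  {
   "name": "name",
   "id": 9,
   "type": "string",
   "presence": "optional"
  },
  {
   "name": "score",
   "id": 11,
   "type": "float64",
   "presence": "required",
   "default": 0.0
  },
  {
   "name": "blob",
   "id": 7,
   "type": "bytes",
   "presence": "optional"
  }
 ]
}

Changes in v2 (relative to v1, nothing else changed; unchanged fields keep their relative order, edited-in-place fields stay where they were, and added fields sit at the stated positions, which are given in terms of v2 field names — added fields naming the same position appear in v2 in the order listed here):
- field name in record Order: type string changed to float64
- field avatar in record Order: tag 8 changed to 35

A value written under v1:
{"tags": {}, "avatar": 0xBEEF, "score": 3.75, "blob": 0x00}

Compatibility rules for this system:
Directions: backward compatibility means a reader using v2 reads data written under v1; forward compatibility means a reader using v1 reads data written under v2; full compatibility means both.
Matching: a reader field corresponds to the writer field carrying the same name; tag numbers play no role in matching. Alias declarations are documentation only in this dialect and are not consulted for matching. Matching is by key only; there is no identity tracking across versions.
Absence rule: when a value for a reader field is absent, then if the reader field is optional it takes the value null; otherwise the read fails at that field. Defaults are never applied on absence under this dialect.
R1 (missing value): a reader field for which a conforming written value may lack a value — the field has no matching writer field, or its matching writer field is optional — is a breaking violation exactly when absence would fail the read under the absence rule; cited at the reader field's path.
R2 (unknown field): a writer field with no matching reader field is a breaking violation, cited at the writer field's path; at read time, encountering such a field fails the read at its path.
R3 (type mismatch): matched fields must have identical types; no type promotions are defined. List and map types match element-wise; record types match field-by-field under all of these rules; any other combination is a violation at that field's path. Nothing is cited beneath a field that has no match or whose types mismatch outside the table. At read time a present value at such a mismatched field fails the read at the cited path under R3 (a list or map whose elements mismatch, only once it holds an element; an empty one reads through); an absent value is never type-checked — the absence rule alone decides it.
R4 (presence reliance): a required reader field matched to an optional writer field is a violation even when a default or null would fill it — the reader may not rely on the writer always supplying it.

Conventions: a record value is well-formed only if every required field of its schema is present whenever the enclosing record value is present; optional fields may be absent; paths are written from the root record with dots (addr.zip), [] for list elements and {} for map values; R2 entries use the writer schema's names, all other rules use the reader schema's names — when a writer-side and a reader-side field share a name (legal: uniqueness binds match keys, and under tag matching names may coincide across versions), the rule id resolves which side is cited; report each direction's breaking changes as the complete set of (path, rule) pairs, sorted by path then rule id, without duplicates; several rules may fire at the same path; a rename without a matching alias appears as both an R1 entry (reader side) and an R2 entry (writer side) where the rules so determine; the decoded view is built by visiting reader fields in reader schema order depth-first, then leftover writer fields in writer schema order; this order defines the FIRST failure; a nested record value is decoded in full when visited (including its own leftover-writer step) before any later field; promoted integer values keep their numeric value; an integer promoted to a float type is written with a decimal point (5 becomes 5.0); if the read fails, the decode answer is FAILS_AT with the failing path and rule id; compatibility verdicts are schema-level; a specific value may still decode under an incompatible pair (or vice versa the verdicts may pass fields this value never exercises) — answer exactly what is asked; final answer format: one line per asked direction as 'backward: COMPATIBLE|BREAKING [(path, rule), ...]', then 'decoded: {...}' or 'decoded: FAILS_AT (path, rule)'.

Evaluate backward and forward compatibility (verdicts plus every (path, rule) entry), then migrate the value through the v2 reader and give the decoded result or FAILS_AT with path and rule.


backward: BREAKING [(name, R3)]; forward: BREAKING [(name, R3)]; decoded: {"tags": {}, "avatar": 0xBEEF, "name": null, "score": 3.75, "blob": 0x00}

the writer's type comes first in each Order pair
backward on Order — v2 reading data written by v1:
  tags: paired with writer tags (map<string, float32> -> map<string, float32>; writer optional)
  avatar: paired with writer avatar (bytes -> bytes; writer required)
  name: paired with writer name (string -> float64; writer optional)
  score: paired with writer score (float64 -> float64; writer required)
  blob: paired with writer blob (bytes -> bytes; writer optional)
  breaking: (name, R3)
  => backward: BREAKING (1)
forward on Order — v1 reading data written by v2:
  tags: paired with writer tags (map<string, float32> -> map<string, float32>; writer optional)
  avatar: paired with writer avatar (bytes -> bytes; writer required)
  name: paired with writer name (float64 -> string; writer optional)
  score: paired with writer score (float64 -> float64; writer required)
  blob: paired with writer blob (bytes -> bytes; writer optional)
  breaking: (name, R3)
  => forward: BREAKING (1)
migrating the Order value to v2:
  tags := {}
  avatar := 0xBEEF
  name := null (not supplied -> null)
  score := 3.75
  blob := 0x00
  => decoded: {"tags": {}, "avatar": 0xBEEF, "name": null, "score": 3.75, "blob": 0x00}


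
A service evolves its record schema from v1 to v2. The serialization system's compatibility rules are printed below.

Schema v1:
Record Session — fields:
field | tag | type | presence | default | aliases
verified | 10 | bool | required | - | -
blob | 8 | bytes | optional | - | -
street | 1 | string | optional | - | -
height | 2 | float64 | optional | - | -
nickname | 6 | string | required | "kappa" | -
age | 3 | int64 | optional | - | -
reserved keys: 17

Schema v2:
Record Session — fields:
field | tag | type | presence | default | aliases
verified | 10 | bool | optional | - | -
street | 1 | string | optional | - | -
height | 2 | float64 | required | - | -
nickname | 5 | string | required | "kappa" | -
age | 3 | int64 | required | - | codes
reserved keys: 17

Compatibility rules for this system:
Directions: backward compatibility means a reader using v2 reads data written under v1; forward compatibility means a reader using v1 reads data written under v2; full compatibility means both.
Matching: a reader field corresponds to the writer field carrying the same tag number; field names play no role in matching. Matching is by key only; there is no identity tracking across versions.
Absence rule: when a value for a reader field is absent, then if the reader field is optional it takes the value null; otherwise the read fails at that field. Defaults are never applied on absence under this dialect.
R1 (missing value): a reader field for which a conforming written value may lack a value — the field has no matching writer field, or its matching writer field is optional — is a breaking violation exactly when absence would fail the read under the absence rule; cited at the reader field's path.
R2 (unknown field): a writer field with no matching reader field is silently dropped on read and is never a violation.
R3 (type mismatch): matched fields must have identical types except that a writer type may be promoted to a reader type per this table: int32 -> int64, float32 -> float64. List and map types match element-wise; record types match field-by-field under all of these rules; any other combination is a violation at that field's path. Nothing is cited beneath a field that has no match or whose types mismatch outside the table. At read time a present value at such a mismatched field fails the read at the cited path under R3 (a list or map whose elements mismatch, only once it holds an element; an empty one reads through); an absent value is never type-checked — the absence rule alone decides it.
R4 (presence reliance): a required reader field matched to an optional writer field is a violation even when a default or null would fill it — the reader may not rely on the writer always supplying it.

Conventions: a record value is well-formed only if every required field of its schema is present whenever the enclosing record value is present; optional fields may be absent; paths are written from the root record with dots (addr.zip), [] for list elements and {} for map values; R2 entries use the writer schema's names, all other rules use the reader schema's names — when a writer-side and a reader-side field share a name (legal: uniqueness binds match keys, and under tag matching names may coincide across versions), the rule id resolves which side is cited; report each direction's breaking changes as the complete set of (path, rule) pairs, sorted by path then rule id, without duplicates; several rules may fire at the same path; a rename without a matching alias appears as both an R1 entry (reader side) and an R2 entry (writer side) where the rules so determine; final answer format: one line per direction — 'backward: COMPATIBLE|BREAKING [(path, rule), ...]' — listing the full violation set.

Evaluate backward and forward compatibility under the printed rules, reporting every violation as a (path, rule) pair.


backward: BREAKING [(age, R1), (age, R4), (height, R1), (height, R4), (nickname, R1)]; forward: BREAKING [(nickname, R1), (verified, R1), (verified, R4)]

in Session below, arrows point writer -> reader
backward on Session — v2 reading data written by v1:
  bool -> bool, writer required: verified aligns to verified
  string -> string, writer optional: street aligns to street
  float64 -> float64, writer optional: height aligns to height
  nickname: no writer-side match
  int64 -> int64, writer optional: age aligns to age
  blob (writer side), unknown to reader
  nickname (writer side), unknown to reader
  rule R1 violated at age
  rule R4 violated at age
  rule R1 violated at height
  rule R4 violated at height
  rule R1 violated at nickname
  backward on Session therefore BREAKING (5)
forward on Session — v1 reading data written by v2:
  bool -> bool, writer optional: verified aligns to verified
  blob: no writer-side match
  string -> string, writer optional: street aligns to street
  float64 -> float64, writer required: height aligns to height
  nickname: no writer-side match
  int64 -> int64, writer required: age aligns to age
  nickname (writer side), unknown to reader
  rule R1 violated at nickname
  rule R1 violated at verified
  rule R4 violated at verified
  forward on Session therefore BREAKING (3)


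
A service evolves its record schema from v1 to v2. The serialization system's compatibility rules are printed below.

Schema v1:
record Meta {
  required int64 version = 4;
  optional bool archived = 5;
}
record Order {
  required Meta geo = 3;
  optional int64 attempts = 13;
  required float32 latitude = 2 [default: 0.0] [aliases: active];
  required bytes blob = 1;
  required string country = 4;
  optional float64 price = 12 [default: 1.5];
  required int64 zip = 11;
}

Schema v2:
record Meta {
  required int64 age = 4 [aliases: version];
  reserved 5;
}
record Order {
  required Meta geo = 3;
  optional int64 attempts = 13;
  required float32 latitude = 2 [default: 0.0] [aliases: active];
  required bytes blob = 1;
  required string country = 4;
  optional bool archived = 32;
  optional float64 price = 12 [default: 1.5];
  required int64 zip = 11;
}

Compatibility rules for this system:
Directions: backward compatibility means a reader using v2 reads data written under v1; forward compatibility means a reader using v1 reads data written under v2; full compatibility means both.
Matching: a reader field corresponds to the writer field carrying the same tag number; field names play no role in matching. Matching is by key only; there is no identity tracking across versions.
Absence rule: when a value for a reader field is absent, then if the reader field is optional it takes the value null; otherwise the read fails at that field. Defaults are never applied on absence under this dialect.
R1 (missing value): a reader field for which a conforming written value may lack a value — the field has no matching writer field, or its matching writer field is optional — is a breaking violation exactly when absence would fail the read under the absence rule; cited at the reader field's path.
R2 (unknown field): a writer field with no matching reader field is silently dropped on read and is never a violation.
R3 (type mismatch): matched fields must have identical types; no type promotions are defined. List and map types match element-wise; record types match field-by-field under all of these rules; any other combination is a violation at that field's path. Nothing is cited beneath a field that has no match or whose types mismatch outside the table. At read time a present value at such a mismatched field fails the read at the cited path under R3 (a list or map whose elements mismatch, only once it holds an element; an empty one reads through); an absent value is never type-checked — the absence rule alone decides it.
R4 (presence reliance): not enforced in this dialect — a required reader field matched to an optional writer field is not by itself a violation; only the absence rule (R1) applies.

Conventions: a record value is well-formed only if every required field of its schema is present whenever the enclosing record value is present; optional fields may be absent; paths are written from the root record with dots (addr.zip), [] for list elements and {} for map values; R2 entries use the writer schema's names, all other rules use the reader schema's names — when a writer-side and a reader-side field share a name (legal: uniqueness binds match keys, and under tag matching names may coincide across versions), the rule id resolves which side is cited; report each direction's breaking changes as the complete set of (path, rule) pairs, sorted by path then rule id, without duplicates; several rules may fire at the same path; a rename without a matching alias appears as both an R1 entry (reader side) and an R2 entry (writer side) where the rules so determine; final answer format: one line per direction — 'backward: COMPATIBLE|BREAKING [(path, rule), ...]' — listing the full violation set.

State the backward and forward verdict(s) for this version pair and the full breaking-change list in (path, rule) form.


backward: COMPATIBLE []; forward: COMPATIBLE []

each type pair in Order: writer, then reader
backward on Order — v2 reading data written by v1:
  geo: Meta -> Meta, writer required; from geo
  attempts: int64 -> int64, writer optional; from attempts
  latitude: float32 -> float32, writer required; from latitude
  blob: bytes -> bytes, writer required; from blob
  country: string -> string, writer required; from country
  archived has no writer counterpart
  price: float64 -> float64, writer optional; from price
  zip: int64 -> int64, writer required; from zip
  geo.age: int64 -> int64, writer required; from geo.version
  leftover writer field: geo.archived
  => no violations; backward on Order: COMPATIBLE
forward on Order — v1 reading data written by v2:
  geo: Meta -> Meta, writer required; from geo
  attempts: int64 -> int64, writer optional; from attempts
  latitude: float32 -> float32, writer required; from latitude
  blob: bytes -> bytes, writer required; from blob
  country: string -> string, writer required; from country
  price: float64 -> float64, writer optional; from price
  zip: int64 -> int64, writer required; from zip
  leftover writer field: archived
  geo.version: int64 -> int64, writer required; from geo.age
  geo.archived has no writer counterpart
  => no violations; forward on Order: COMPATIBLE


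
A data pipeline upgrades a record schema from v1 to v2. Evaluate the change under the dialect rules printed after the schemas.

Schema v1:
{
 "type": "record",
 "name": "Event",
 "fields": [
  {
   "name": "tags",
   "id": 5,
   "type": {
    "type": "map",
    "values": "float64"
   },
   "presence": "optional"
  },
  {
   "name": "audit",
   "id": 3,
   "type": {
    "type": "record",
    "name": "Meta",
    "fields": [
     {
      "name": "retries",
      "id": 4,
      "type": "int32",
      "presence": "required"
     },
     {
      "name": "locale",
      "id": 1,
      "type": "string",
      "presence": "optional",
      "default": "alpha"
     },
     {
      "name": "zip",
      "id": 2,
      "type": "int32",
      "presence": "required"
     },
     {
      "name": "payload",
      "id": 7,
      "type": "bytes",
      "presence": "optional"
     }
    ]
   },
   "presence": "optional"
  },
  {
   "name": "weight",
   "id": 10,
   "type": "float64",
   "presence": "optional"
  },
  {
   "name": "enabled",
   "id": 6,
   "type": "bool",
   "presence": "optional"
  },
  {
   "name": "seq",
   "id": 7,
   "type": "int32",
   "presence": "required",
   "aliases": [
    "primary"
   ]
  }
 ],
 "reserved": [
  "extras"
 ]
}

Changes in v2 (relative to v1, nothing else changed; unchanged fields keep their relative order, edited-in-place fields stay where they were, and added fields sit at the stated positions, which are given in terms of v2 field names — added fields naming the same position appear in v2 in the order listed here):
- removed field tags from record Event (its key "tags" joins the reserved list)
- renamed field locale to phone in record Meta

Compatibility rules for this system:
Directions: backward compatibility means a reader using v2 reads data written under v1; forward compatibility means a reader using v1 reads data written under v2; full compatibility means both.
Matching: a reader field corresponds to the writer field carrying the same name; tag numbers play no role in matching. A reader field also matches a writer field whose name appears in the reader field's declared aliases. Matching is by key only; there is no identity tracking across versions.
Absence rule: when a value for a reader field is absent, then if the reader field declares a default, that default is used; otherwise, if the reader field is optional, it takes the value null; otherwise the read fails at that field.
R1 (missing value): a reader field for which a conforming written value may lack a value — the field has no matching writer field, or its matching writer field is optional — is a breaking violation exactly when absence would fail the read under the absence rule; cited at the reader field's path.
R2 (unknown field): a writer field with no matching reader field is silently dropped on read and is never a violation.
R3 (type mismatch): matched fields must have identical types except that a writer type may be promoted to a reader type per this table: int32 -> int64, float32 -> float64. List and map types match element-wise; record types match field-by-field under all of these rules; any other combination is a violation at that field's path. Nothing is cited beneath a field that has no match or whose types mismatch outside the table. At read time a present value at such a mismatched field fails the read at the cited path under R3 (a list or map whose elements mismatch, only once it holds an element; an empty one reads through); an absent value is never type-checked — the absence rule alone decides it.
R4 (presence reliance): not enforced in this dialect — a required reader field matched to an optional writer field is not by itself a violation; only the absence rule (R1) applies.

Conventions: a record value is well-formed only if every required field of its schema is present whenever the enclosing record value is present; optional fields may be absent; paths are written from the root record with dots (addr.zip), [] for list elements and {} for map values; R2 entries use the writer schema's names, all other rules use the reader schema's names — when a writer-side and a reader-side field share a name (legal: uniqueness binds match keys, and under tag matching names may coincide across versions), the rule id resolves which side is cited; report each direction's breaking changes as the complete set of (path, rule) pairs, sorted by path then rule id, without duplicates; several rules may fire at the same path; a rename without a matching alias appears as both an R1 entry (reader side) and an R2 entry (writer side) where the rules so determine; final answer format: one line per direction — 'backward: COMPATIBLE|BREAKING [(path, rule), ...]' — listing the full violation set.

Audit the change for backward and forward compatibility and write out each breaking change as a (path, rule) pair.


the writer's type comes first in each Event pair
backward analysis of Event with v2 as reader and v1 as writer:
  audit <- audit (Meta -> Meta, writer optional)
  weight <- weight (float64 -> float64, writer optional)
  enabled <- enabled (bool -> bool, writer optional)
  seq <- seq (int32 -> int32, writer required)
  writer field tags has no reader counterpart
  audit.retries <- audit.retries (int32 -> int32, writer required)
  audit.phone: no writer-side match
  audit.zip <- audit.zip (int32 -> int32, writer required)
  audit.payload <- audit.payload (bytes -> bytes, writer optional)
  writer field audit.locale has no reader counterpart
  => backward verdict for Event: COMPATIBLE, no violations
forward analysis of Event with v1 as reader and v2 as writer:
  tags: no writer-side match
  audit <- audit (Meta -> Meta, writer optional)
  weight <- weight (float64 -> float64, writer optional)
  enabled <- enabled (bool -> bool, writer optional)
  seq <- seq (int32 -> int32, writer required)
  audit.retries <- audit.retries (int32 -> int32, writer required)
  audit.locale: no writer-side match
  audit.zip <- audit.zip (int32 -> int32, writer required)
  audit.payload <- audit.payload (bytes -> bytes, writer optional)
  writer field audit.phone has no reader counterpart
  => forward verdict for Event: COMPATIBLE, no violations

backward: COMPATIBLE []; forward: COMPATIBLE []


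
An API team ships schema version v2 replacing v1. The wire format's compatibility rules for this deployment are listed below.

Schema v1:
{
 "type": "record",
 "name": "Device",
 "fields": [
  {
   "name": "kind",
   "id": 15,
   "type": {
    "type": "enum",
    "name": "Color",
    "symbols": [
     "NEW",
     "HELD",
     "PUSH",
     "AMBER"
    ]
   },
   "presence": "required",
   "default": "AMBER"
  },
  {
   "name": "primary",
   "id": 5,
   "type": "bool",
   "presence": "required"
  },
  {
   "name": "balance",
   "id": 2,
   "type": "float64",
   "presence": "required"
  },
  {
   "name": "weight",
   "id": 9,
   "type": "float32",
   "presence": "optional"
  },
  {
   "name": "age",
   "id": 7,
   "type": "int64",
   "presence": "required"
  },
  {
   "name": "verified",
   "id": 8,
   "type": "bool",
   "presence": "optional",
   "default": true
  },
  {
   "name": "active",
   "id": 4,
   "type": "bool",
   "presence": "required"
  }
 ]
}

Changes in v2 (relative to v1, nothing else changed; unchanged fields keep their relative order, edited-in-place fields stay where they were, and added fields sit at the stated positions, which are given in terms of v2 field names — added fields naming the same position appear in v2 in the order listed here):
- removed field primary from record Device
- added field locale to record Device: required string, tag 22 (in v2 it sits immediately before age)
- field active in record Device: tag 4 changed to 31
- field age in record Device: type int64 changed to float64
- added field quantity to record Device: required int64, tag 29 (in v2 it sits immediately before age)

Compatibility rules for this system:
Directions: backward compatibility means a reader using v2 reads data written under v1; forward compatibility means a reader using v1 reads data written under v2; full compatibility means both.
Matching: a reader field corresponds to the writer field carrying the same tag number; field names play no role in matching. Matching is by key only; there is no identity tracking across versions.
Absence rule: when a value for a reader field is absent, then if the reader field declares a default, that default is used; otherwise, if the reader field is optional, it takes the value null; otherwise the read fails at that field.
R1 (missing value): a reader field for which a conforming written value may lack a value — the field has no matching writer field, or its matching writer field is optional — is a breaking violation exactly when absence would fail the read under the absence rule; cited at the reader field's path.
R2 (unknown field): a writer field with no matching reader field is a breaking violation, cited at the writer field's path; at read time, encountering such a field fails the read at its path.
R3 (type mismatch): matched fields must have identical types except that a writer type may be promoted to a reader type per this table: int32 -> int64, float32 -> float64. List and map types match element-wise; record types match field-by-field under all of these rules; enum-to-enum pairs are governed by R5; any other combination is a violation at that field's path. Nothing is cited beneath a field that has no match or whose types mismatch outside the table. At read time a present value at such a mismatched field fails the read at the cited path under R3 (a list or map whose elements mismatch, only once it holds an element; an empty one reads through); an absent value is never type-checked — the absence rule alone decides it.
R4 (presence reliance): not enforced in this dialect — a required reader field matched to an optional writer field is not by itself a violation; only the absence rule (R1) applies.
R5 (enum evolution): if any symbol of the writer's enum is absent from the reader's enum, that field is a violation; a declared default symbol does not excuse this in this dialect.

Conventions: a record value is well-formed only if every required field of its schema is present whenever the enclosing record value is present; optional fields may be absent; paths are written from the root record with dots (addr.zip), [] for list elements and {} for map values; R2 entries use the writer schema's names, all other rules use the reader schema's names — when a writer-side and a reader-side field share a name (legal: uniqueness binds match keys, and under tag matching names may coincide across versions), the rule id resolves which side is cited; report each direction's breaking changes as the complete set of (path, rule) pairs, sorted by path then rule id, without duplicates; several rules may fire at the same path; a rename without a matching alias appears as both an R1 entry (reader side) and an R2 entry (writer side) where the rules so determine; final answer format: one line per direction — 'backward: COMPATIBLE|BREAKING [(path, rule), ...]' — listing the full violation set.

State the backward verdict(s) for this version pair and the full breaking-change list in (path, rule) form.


backward: BREAKING [(active, R1), (active, R2), (age, R3), (locale, R1), (primary, R2), (quantity, R1)]

in Device below, arrows point writer -> reader
backward for Device (reader v2, writer v1):
  kind <- kind (Color -> Color, writer required)
  balance <- balance (float64 -> float64, writer required)
  weight <- weight (float32 -> float32, writer optional)
  locale: no writer match
  quantity: no writer match
  age <- age (int64 -> float64, writer required)
  verified <- verified (bool -> bool, writer optional)
  active: no writer match
  writer field primary has no reader counterpart
  writer field active has no reader counterpart
  R1 fires at active
  R2 fires at active
  R3 fires at age
  R1 fires at locale
  R2 fires at primary
  R1 fires at quantity
  => backward: BREAKING (6)


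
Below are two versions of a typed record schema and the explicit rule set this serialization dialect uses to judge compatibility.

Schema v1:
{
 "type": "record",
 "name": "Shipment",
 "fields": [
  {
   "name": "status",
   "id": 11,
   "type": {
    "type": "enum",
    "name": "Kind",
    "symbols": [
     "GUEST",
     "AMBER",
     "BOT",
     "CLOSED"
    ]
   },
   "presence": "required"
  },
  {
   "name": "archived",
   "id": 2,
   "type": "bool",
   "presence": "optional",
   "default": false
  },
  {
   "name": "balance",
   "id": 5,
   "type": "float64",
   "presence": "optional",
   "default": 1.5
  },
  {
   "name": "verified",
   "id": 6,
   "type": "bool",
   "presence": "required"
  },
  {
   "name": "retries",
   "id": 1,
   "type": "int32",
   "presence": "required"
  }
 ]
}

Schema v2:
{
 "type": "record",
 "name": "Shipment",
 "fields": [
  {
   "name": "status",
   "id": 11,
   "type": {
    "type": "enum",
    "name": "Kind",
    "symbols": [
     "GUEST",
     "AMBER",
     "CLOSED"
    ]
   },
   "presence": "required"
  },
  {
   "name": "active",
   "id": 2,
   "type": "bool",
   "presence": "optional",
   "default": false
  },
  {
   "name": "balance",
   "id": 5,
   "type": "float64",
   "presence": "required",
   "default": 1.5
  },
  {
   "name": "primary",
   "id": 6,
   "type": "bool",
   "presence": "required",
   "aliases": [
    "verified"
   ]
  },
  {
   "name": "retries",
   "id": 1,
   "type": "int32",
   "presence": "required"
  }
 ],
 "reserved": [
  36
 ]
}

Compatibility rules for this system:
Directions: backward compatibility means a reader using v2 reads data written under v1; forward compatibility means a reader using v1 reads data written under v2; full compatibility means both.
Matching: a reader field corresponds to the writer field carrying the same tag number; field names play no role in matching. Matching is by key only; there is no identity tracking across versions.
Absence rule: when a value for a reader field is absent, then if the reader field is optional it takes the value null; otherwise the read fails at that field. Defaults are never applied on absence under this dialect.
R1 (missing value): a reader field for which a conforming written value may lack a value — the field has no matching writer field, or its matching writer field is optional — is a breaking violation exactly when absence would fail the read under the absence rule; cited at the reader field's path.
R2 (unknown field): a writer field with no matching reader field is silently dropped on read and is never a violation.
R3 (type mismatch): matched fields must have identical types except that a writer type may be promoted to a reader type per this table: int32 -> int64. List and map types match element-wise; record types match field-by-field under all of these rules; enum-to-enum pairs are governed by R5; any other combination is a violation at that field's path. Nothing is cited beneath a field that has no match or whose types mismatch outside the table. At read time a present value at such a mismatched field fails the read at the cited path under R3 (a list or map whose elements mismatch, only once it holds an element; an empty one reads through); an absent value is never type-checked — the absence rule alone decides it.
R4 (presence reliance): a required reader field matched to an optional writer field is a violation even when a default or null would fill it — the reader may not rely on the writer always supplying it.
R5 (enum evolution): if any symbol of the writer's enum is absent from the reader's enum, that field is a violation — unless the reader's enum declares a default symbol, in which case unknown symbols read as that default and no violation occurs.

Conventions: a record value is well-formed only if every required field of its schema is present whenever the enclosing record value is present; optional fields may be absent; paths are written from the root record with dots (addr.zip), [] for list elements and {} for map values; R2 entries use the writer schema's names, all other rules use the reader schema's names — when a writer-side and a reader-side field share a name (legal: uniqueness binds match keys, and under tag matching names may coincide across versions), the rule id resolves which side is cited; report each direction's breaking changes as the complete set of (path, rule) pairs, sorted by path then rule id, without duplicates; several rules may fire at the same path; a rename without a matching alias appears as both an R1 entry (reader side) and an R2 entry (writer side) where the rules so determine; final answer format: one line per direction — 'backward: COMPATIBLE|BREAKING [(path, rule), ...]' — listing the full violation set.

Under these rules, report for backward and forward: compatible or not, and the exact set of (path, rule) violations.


backward: BREAKING [(balance, R1), (balance, R4), (status, R5)]; forward: COMPATIBLE []

in Shipment below, arrows point writer -> reader
backward pass over Shipment, reader schema v2, writer schema v1:
  writer required, Kind -> Kind: reader status maps from writer status
  writer optional, bool -> bool: reader active maps from writer archived
  writer optional, float64 -> float64: reader balance maps from writer balance
  writer required, bool -> bool: reader primary maps from writer verified
  writer required, int32 -> int32: reader retries maps from writer retries
  breaking: (balance, R1)
  breaking: (balance, R4)
  breaking: (status, R5)
  backward on Shipment therefore BREAKING (3)
forward pass over Shipment, reader schema v1, writer schema v2:
  writer required, Kind -> Kind: reader status maps from writer status
  writer optional, bool -> bool: reader archived maps from writer active
  writer required, float64 -> float64: reader balance maps from writer balance
  writer required, bool -> bool: reader verified maps from writer primary
  writer required, int32 -> int32: reader retries maps from writer retries
  nothing fires on Shipment: forward is COMPATIBLE
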